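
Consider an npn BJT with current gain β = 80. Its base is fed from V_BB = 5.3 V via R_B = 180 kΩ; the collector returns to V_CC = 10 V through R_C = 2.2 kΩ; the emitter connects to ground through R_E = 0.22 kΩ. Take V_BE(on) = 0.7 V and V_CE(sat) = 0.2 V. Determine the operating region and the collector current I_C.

active; I_C ≈ 1.9 mA

Assume active. Base-emitter loop: I_B = (V_BB − V_BE)/(R_B + (β+1)R_E) = (5.3 − 0.7)/(180 + 81×0.22) = 0.0233 mA.
I_C = β·I_B = 80×0.0233 = 1.86 mA.
V_CE = V_CC − I_C·R_C − I_E·R_E = 10 − 1.86×2.2 − 1.88×0.22 = 5.49 V > V_CE(sat), so the active-region assumption holds.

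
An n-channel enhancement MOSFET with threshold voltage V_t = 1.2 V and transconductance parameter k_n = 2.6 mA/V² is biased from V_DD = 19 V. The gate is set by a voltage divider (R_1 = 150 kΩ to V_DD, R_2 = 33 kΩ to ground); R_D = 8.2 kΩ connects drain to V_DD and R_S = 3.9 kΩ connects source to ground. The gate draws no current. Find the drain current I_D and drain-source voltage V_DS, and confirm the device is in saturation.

V_G = V_DD·R_2/(R_1+R_2) = 19×33/183 = 3.43 V.
Assume saturation: I_D = (k_n/2)(V_GS − V_t)² with V_GS = V_G − I_D·R_S = 3.43 − 3.9·I_D.
Substituting gives 19.8·I_D² − 23.6·I_D + 6.44 = 0, with roots I_D = 0.424 or 0.768 mA.
The root I_D = 0.768 mA gives V_GS = 0.431 V ≤ V_t, so take I_D = 0.424 mA.
Then V_GS = 1.77 V and V_DS = V_DD − I_D(R_D+R_S) = 19 − 0.424×12.1 = 13.9 V.
Saturation requires V_DS ≥ V_GS − V_t = 0.571 V; 13.9 ≥ 0.571 ✓.

I_D ≈ 0.42 mA, V_DS ≈ 14 V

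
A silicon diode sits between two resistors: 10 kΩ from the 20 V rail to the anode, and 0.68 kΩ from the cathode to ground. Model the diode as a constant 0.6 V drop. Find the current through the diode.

I ≈ 1.8 mA

The two resistors are in series with the diode, so KVL gives 20 = I·10 + 0.6 + I·0.68.
I = (20 − 0.6) / (10 + 0.68) kΩ = 19.4 / 10.7 = 1.82 mA.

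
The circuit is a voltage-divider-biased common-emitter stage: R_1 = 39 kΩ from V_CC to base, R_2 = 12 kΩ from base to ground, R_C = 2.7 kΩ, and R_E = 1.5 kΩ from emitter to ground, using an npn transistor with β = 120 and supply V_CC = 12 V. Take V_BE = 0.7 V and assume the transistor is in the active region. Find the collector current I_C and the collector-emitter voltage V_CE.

Thevenize the base divider: V_Th = V_CC·R_2/(R_1+R_2) = 12×12/51 = 2.82 V, R_Th = R_1‖R_2 = 9.18 kΩ.
Base-emitter loop: V_Th = I_B·R_Th + V_BE + (β+1)I_B·R_E, so I_B = (2.82 − 0.7) / (9.18 + 121×1.5) = 0.0111 mA.
I_C = β·I_B = 120×0.0111 = 1.34 mA, and I_E = (β+1)I_B = 1.35 mA.
V_CE = V_CC − I_C·R_C − I_E·R_E = 12 − 1.34×2.7 − 1.35×1.5 = 6.37 V.
V_CE = 6.37 V > 0.2 V confirms active-region operation.

I_C ≈ 1.3 mA, V_CE ≈ 6.4 V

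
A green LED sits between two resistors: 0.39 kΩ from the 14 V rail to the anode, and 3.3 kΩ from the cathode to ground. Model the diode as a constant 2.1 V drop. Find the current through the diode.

The two resistors are in series with the diode, so KVL gives 14 = I·0.39 + 2.1 + I·3.3.
I = (14 − 2.1) / (0.39 + 3.3) kΩ = 11.9 / 3.69 = 3.22 mA.

I ≈ 3.2 mA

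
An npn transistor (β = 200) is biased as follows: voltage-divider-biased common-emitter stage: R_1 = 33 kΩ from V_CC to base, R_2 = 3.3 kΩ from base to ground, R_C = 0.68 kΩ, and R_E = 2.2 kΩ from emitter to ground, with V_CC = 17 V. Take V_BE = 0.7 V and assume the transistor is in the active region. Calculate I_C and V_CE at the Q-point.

I_C ≈ 0.38 mA, V_CE ≈ 16 V

Thevenize the base divider: V_Th = V_CC·R_2/(R_1+R_2) = 17×3.3/36.3 = 1.55 V, R_Th = R_1‖R_2 = 3 kΩ.
Base-emitter loop: V_Th = I_B·R_Th + V_BE + (β+1)I_B·R_E, so I_B = (1.55 − 0.7) / (3 + 201×2.2) = 0.0019 mA.
I_C = β·I_B = 200×0.0019 = 0.38 mA, and I_E = (β+1)I_B = 0.382 mA.
V_CE = V_CC − I_C·R_C − I_E·R_E = 17 − 0.38×0.68 − 0.382×2.2 = 15.9 V.
V_CE = 15.9 V > 0.2 V confirms active-region operation.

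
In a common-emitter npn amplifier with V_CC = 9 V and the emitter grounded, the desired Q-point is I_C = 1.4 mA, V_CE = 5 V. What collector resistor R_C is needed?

R_C ≈ 2.9 kΩ

Collector loop: V_CC = I_C·R_C + V_CE.
R_C = (V_CC − V_CE)/I_C = (9 − 5)/1.4 = 2.86 kΩ.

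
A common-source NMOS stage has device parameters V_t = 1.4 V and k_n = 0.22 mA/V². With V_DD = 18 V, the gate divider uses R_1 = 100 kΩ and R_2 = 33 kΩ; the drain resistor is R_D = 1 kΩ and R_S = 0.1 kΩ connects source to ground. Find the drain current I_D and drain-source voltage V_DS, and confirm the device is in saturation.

V_G = V_DD·R_2/(R_1+R_2) = 18×33/133 = 4.47 V.
Assume saturation: I_D = (k_n/2)(V_GS − V_t)² with V_GS = V_G − I_D·R_S = 4.47 − 0.1·I_D.
Substituting gives 0.0011·I_D² − 1.07·I_D + 1.03 = 0, with roots I_D = 0.97 or 969 mA.
The root I_D = 969 mA gives V_GS = -92.5 V ≤ V_t, so take I_D = 0.97 mA.
Then V_GS = 4.37 V and V_DS = V_DD − I_D(R_D+R_S) = 18 − 0.97×1.1 = 16.9 V.
Saturation requires V_DS ≥ V_GS − V_t = 2.97 V; 16.9 ≥ 2.97 ✓.

I_D ≈ 0.97 mA, V_DS ≈ 17 V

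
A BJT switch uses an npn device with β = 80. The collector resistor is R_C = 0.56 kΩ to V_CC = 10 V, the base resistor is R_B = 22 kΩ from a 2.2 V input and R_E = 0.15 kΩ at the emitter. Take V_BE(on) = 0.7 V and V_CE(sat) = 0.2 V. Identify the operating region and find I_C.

Assume active. Base-emitter loop: I_B = (V_BB − V_BE)/(R_B + (β+1)R_E) = (2.2 − 0.7)/(22 + 81×0.15) = 0.0439 mA.
I_C = β·I_B = 80×0.0439 = 3.51 mA.
V_CE = V_CC − I_C·R_C − I_E·R_E = 10 − 3.51×0.56 − 3.56×0.15 = 7.5 V > V_CE(sat), so the active-region assumption holds.

active; I_C ≈ 3.5 mA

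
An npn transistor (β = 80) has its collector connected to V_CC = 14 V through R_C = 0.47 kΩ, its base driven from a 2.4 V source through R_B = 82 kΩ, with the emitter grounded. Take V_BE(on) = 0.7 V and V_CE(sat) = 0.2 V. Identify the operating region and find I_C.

active; I_C ≈ 1.7 mA

Assume active. Base-emitter loop: I_B = (V_BB − V_BE)/R_B = (2.4 − 0.7)/82 = 0.0207 mA.
I_C = β·I_B = 80×0.0207 = 1.66 mA.
V_CE = V_CC − I_C·R_C = 14 − 1.66×0.47 = 13.2 V > V_CE(sat), so the active-region assumption holds.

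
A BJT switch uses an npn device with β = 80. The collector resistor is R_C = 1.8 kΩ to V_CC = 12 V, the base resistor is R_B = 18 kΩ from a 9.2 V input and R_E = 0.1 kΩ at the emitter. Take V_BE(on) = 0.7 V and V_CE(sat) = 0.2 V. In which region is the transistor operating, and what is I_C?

Assume active: I_B = (9.2 − 0.7)/(18 + 81×0.1) = 0.326 mA, I_C = β·I_B = 26.1 mA.
Then V_CE = 12 − 26.1×1.8 − 26.4×0.1 = -37.5 V < 0.2 V — the active assumption fails.
Re-solve with V_CE = 0.2 V. KCL at the emitter: V_E/R_E = (V_BB−0.7−V_E)/R_B + (V_CC−0.2−V_E)/R_C, giving V_E = 0.662 V.
I_C = (V_CC − 0.2 − V_E)/R_C = (11.8 − 0.662)/1.8 = 6.19 mA.
Check: I_B = (8.5 − 0.662)/18 = 0.435 mA, and β·I_B = 34.8 mA > I_C, confirming saturation.

saturation; I_C ≈ 6.2 mA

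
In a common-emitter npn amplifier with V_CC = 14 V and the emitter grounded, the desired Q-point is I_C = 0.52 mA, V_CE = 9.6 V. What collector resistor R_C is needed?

Collector loop: V_CC = I_C·R_C + V_CE.
R_C = (V_CC − V_CE)/I_C = (14 − 9.6)/0.52 = 8.46 kΩ.

R_C ≈ 8.5 kΩ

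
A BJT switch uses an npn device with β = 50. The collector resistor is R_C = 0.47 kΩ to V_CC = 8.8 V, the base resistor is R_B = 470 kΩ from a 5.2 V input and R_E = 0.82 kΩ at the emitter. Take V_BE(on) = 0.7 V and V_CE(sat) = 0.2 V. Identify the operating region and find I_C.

Assume active. Base-emitter loop: I_B = (V_BB − V_BE)/(R_B + (β+1)R_E) = (5.2 − 0.7)/(470 + 51×0.82) = 0.00879 mA.
I_C = β·I_B = 50×0.00879 = 0.44 mA.
V_CE = V_CC − I_C·R_C − I_E·R_E = 8.8 − 0.44×0.47 − 0.448×0.82 = 8.23 V > V_CE(sat), so the active-region assumption holds.

active; I_C ≈ 0.44 mA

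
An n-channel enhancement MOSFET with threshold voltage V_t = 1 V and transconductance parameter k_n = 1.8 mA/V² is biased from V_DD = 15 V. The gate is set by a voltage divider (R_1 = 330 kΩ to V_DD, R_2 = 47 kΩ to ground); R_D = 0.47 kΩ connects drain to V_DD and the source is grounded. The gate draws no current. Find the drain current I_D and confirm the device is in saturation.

I_D ≈ 0.68 mA

V_G = V_DD·R_2/(R_1+R_2) = 15×47/377 = 1.87 V. With the source grounded, V_GS = V_G = 1.87 V.
Assume saturation: I_D = (k_n/2)(V_GS − V_t)² = (1.8/2)×(1.87 − 1)² = 0.9×0.87² = 0.681 mA.
V_DS = V_DD − I_D·R_D = 15 − 0.681×0.47 = 14.7 V.
Saturation requires V_DS ≥ V_GS − V_t = 0.87 V; 14.7 ≥ 0.87 ✓.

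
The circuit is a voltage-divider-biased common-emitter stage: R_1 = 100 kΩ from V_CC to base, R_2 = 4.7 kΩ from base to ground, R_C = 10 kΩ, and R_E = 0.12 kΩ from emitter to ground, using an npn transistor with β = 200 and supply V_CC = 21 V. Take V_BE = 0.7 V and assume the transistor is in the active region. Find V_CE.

V_CE ≈ 3.8 V

Thevenize the base divider: V_Th = V_CC·R_2/(R_1+R_2) = 21×4.7/105 = 0.943 V, R_Th = R_1‖R_2 = 4.49 kΩ.
Base-emitter loop: V_Th = I_B·R_Th + V_BE + (β+1)I_B·R_E, so I_B = (0.943 − 0.7) / (4.49 + 201×0.12) = 0.00848 mA.
I_C = β·I_B = 200×0.00848 = 1.7 mA, and I_E = (β+1)I_B = 1.71 mA.
V_CE = V_CC − I_C·R_C − I_E·R_E = 21 − 1.7×10 − 1.71×0.12 = 3.83 V.
V_CE = 3.83 V > 0.2 V confirms active-region operation.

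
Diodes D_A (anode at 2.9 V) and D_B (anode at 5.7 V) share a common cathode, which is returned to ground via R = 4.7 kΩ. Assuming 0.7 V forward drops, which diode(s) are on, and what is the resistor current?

Assume both conduct. Then node N would need to be at both 2.9−0.7 = 2.2 V and 5.7−0.7 = 5 V, which is impossible.
Assume only D_B conducts: V_N = 5.7 − 0.7 = 5 V, so I_R = 5/4.7 = 1.06 mA.
Check D_A: its anode-to-cathode voltage is 2.9 − 5 = -2.1 V < 0.7 V, so it is off. The assumption is consistent.

Only D_B conducts; I_R ≈ 1.1 mA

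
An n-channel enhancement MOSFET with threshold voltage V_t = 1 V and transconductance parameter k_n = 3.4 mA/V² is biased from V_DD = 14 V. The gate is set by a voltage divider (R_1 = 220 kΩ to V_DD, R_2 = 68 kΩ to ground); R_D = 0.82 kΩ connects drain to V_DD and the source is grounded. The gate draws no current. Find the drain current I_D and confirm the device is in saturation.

V_G = V_DD·R_2/(R_1+R_2) = 14×68/288 = 3.31 V. With the source grounded, V_GS = V_G = 3.31 V.
Assume saturation: I_D = (k_n/2)(V_GS − V_t)² = (3.4/2)×(3.31 − 1)² = 1.7×2.31² = 9.04 mA.
V_DS = V_DD − I_D·R_D = 14 − 9.04×0.82 = 6.59 V.
Saturation requires V_DS ≥ V_GS − V_t = 2.31 V; 6.59 ≥ 2.31 ✓.

I_D ≈ 9 mA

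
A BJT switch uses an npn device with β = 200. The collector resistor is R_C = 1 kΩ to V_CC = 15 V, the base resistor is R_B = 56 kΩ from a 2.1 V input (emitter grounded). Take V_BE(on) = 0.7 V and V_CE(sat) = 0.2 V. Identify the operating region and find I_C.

active; I_C ≈ 5 mA

Assume active. Base-emitter loop: I_B = (V_BB − V_BE)/R_B = (2.1 − 0.7)/56 = 0.025 mA.
I_C = β·I_B = 200×0.025 = 5 mA.
V_CE = V_CC − I_C·R_C = 15 − 5×1 = 10 V > V_CE(sat), so the active-region assumption holds.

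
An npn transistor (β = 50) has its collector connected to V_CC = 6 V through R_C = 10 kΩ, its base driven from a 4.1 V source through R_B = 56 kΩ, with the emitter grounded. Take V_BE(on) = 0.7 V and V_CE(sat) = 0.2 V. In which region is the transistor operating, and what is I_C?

saturation; I_C ≈ 0.58 mA

Assume active: I_B = (4.1 − 0.7)/56 = 0.0607 mA, giving I_C = β·I_B = 3.04 mA.
But then V_CE = 6 − 3.04×10 = -24.4 V < V_CE(sat) = 0.2 V — impossible in the active region.
So the transistor is saturated. With V_CE = 0.2 V, I_C = (V_CC − 0.2)/R_C = 5.8/10 = 0.58 mA.
Check: β·I_B = 3.04 mA > I_C = 0.58 mA, confirming saturation.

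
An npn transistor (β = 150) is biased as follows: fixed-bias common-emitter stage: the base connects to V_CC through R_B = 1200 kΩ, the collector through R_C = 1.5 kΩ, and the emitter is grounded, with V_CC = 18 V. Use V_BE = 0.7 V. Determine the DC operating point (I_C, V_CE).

I_C ≈ 2.2 mA, V_CE ≈ 15 V

Base loop: V_CC = I_B·R_B + V_BE, so I_B = (18 − 0.7)/1200 kΩ = 0.0144 mA.
In the active region I_C = β·I_B = 150 × 0.0144 = 2.16 mA.
Collector loop: V_CE = V_CC − I_C·R_C = 18 − 2.16×1.5 = 14.8 V.
Since V_CE = 14.8 V > V_CE(sat) ≈ 0.2 V, the transistor is in the active region as assumed.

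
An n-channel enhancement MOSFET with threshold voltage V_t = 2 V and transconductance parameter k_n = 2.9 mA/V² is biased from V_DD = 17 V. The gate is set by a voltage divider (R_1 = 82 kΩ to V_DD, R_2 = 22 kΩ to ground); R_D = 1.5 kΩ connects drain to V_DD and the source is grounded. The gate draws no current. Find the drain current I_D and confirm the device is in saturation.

V_G = V_DD·R_2/(R_1+R_2) = 17×22/104 = 3.6 V. With the source grounded, V_GS = V_G = 3.6 V.
Assume saturation: I_D = (k_n/2)(V_GS − V_t)² = (2.9/2)×(3.6 − 2)² = 1.45×1.6² = 3.69 mA.
V_DS = V_DD − I_D·R_D = 17 − 3.69×1.5 = 11.5 V.
Saturation requires V_DS ≥ V_GS − V_t = 1.6 V; 11.5 ≥ 1.6 ✓.

I_D ≈ 3.7 mA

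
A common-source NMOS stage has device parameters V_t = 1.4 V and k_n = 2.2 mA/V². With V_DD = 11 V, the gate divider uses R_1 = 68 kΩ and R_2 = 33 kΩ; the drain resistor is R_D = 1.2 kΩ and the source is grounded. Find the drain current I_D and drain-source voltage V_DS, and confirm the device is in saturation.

I_D ≈ 5.3 mA, V_DS ≈ 4.6 V

V_G = V_DD·R_2/(R_1+R_2) = 11×33/101 = 3.59 V. With the source grounded, V_GS = V_G = 3.59 V.
Assume saturation: I_D = (k_n/2)(V_GS − V_t)² = (2.2/2)×(3.59 − 1.4)² = 1.1×2.19² = 5.3 mA.
V_DS = V_DD − I_D·R_D = 11 − 5.3×1.2 = 4.65 V.
Saturation requires V_DS ≥ V_GS − V_t = 2.19 V; 4.65 ≥ 2.19 ✓.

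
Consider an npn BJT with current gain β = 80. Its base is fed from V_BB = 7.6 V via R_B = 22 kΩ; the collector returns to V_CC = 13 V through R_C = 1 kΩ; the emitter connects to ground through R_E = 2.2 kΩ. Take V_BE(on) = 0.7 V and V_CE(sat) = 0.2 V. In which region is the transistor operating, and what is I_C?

active; I_C ≈ 2.8 mA

Assume active. Base-emitter loop: I_B = (V_BB − V_BE)/(R_B + (β+1)R_E) = (7.6 − 0.7)/(22 + 81×2.2) = 0.0345 mA.
I_C = β·I_B = 80×0.0345 = 2.76 mA.
V_CE = V_CC − I_C·R_C − I_E·R_E = 13 − 2.76×1 − 2.79×2.2 = 4.1 V > V_CE(sat), so the active-region assumption holds.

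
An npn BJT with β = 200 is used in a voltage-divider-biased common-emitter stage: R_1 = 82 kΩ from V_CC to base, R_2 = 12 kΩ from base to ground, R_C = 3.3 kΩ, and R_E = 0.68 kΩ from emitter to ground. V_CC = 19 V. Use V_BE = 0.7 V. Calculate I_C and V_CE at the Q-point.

Thevenize the base divider: V_Th = V_CC·R_2/(R_1+R_2) = 19×12/94 = 2.43 V, R_Th = R_1‖R_2 = 10.5 kΩ.
Base-emitter loop: V_Th = I_B·R_Th + V_BE + (β+1)I_B·R_E, so I_B = (2.43 − 0.7) / (10.5 + 201×0.68) = 0.0117 mA.
I_C = β·I_B = 200×0.0117 = 2.35 mA, and I_E = (β+1)I_B = 2.36 mA.
V_CE = V_CC − I_C·R_C − I_E·R_E = 19 − 2.35×3.3 − 2.36×0.68 = 9.66 V.
V_CE = 9.66 V > 0.2 V confirms active-region operation.

I_C ≈ 2.3 mA, V_CE ≈ 9.7 V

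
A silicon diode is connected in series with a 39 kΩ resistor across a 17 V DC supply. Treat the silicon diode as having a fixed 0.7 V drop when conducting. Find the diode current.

I ≈ 0.42 mA

KVL around the loop: 17 = V_D + I·R = 0.7 + I × 39 kΩ.
So I = (17 − 0.7) / 39 kΩ = 16.3 / 39 = 0.418 mA.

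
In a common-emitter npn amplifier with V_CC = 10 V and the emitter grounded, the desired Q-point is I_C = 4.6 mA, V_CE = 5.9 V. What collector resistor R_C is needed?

R_C ≈ 0.89 kΩ

Collector loop: V_CC = I_C·R_C + V_CE.
R_C = (V_CC − V_CE)/I_C = (10 − 5.9)/4.6 = 0.891 kΩ.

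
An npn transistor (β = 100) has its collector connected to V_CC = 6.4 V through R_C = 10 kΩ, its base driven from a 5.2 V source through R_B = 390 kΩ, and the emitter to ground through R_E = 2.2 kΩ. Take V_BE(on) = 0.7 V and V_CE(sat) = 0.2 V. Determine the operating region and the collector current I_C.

saturation; I_C ≈ 0.51 mA

Assume active: I_B = (5.2 − 0.7)/(390 + 101×2.2) = 0.00735 mA, I_C = β·I_B = 0.735 mA.
Then V_CE = 6.4 − 0.735×10 − 0.742×2.2 = -2.58 V < 0.2 V — the active assumption fails.
Re-solve with V_CE = 0.2 V. KCL at the emitter: V_E/R_E = (V_BB−0.7−V_E)/R_B + (V_CC−0.2−V_E)/R_C, giving V_E = 1.13 V.
I_C = (V_CC − 0.2 − V_E)/R_C = (6.2 − 1.13)/10 = 0.507 mA.
Check: I_B = (4.5 − 1.13)/390 = 0.00863 mA, and β·I_B = 0.863 mA > I_C, confirming saturation.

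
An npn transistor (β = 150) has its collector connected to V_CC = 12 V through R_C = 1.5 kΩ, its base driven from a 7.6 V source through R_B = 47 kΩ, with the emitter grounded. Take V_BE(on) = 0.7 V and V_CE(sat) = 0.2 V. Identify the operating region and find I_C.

saturation; I_C ≈ 7.9 mA

Assume active: I_B = (7.6 − 0.7)/47 = 0.147 mA, giving I_C = β·I_B = 22 mA.
But then V_CE = 12 − 22×1.5 = -21 V < V_CE(sat) = 0.2 V — impossible in the active region.
So the transistor is saturated. With V_CE = 0.2 V, I_C = (V_CC − 0.2)/R_C = 11.8/1.5 = 7.87 mA.
Check: β·I_B = 22 mA > I_C = 7.87 mA, confirming saturation.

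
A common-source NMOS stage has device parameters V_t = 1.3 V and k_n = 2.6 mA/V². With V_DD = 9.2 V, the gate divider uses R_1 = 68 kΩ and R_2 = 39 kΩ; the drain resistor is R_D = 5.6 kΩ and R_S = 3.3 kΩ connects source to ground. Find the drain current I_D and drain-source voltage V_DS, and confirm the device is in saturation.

V_G = V_DD·R_2/(R_1+R_2) = 9.2×39/107 = 3.35 V.
Assume saturation: I_D = (k_n/2)(V_GS − V_t)² with V_GS = V_G − I_D·R_S = 3.35 − 3.3·I_D.
Substituting gives 14.2·I_D² − 18.6·I_D + 5.48 = 0, with roots I_D = 0.445 or 0.87 mA.
The root I_D = 0.87 mA gives V_GS = 0.482 V ≤ V_t, so take I_D = 0.445 mA.
Then V_GS = 1.89 V and V_DS = V_DD − I_D(R_D+R_S) = 9.2 − 0.445×8.9 = 5.24 V.
Saturation requires V_DS ≥ V_GS − V_t = 0.585 V; 5.24 ≥ 0.585 ✓.

I_D ≈ 0.44 mA, V_DS ≈ 5.2 V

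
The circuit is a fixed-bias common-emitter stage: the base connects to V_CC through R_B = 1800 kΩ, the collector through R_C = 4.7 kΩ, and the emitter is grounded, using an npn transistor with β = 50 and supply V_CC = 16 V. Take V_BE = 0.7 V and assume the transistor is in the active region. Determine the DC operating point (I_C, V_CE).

Base loop: V_CC = I_B·R_B + V_BE, so I_B = (16 − 0.7)/1800 kΩ = 0.0085 mA.
In the active region I_C = β·I_B = 50 × 0.0085 = 0.425 mA.
Collector loop: V_CE = V_CC − I_C·R_C = 16 − 0.425×4.7 = 14 V.
Since V_CE = 14 V > V_CE(sat) ≈ 0.2 V, the transistor is in the active region as assumed.

I_C ≈ 0.43 mA, V_CE ≈ 14 V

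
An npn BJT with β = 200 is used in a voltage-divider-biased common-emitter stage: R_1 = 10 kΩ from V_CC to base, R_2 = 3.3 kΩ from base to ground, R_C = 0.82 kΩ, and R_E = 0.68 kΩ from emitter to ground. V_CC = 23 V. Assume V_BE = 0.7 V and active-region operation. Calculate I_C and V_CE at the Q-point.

I_C ≈ 7.2 mA, V_CE ≈ 12 V

Thevenize the base divider: V_Th = V_CC·R_2/(R_1+R_2) = 23×3.3/13.3 = 5.71 V, R_Th = R_1‖R_2 = 2.48 kΩ.
Base-emitter loop: V_Th = I_B·R_Th + V_BE + (β+1)I_B·R_E, so I_B = (5.71 − 0.7) / (2.48 + 201×0.68) = 0.036 mA.
I_C = β·I_B = 200×0.036 = 7.2 mA, and I_E = (β+1)I_B = 7.23 mA.
V_CE = V_CC − I_C·R_C − I_E·R_E = 23 − 7.2×0.82 − 7.23×0.68 = 12.2 V.
V_CE = 12.2 V > 0.2 V confirms active-region operation.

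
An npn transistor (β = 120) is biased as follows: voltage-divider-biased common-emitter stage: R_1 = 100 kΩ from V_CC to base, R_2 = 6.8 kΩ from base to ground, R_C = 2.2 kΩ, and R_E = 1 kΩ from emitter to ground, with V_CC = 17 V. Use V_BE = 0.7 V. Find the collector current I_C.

I_C ≈ 0.36 mA

Thevenize the base divider: V_Th = V_CC·R_2/(R_1+R_2) = 17×6.8/107 = 1.08 V, R_Th = R_1‖R_2 = 6.37 kΩ.
Base-emitter loop: V_Th = I_B·R_Th + V_BE + (β+1)I_B·R_E, so I_B = (1.08 − 0.7) / (6.37 + 121×1) = 0.003 mA.
I_C = β·I_B = 120×0.003 = 0.36 mA, and I_E = (β+1)I_B = 0.363 mA.
V_CE = V_CC − I_C·R_C − I_E·R_E = 17 − 0.36×2.2 − 0.363×1 = 15.8 V.
V_CE = 15.8 V > 0.2 V confirms active-region operation.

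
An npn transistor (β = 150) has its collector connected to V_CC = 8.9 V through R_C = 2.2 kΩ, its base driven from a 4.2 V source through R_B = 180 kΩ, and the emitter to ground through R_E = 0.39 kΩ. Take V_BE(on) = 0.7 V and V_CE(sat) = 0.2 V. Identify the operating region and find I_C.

active; I_C ≈ 2.2 mA

Assume active. Base-emitter loop: I_B = (V_BB − V_BE)/(R_B + (β+1)R_E) = (4.2 − 0.7)/(180 + 151×0.39) = 0.0147 mA.
I_C = β·I_B = 150×0.0147 = 2.2 mA.
V_CE = V_CC − I_C·R_C − I_E·R_E = 8.9 − 2.2×2.2 − 2.21×0.39 = 3.2 V > V_CE(sat), so the active-region assumption holds.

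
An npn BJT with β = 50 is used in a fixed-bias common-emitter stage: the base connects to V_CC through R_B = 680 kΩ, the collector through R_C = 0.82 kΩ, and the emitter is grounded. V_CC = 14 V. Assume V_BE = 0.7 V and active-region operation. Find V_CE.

V_CE ≈ 13 V

Base loop: V_CC = I_B·R_B + V_BE, so I_B = (14 − 0.7)/680 kΩ = 0.0196 mA.
In the active region I_C = β·I_B = 50 × 0.0196 = 0.978 mA.
Collector loop: V_CE = V_CC − I_C·R_C = 14 − 0.978×0.82 = 13.2 V.
Since V_CE = 13.2 V > V_CE(sat) ≈ 0.2 V, the transistor is in the active region as assumed.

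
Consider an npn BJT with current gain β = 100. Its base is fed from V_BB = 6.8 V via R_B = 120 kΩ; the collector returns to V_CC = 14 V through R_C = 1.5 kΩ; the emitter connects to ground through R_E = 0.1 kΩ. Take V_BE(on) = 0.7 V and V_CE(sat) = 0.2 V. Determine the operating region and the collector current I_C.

active; I_C ≈ 4.7 mA

Assume active. Base-emitter loop: I_B = (V_BB − V_BE)/(R_B + (β+1)R_E) = (6.8 − 0.7)/(120 + 101×0.1) = 0.0469 mA.
I_C = β·I_B = 100×0.0469 = 4.69 mA.
V_CE = V_CC − I_C·R_C − I_E·R_E = 14 − 4.69×1.5 − 4.74×0.1 = 6.49 V > V_CE(sat), so the active-region assumption holds.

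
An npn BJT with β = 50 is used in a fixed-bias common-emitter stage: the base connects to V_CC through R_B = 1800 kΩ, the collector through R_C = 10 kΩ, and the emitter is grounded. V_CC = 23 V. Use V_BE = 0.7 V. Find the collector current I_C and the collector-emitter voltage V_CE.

I_C ≈ 0.62 mA, V_CE ≈ 17 V

Base loop: V_CC = I_B·R_B + V_BE, so I_B = (23 − 0.7)/1800 kΩ = 0.0124 mA.
In the active region I_C = β·I_B = 50 × 0.0124 = 0.619 mA.
Collector loop: V_CE = V_CC − I_C·R_C = 23 − 0.619×10 = 16.8 V.
Since V_CE = 16.8 V > V_CE(sat) ≈ 0.2 V, the transistor is in the active region as assumed.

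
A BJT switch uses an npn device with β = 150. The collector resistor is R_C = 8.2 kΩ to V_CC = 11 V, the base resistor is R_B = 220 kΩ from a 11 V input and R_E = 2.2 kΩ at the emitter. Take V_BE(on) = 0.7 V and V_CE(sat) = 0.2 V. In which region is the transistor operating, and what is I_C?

Assume active: I_B = (11 − 0.7)/(220 + 151×2.2) = 0.0187 mA, I_C = β·I_B = 2.8 mA.
Then V_CE = 11 − 2.8×8.2 − 2.82×2.2 = -18.1 V < 0.2 V — the active assumption fails.
Re-solve with V_CE = 0.2 V. KCL at the emitter: V_E/R_E = (V_BB−0.7−V_E)/R_B + (V_CC−0.2−V_E)/R_C, giving V_E = 2.35 V.
I_C = (V_CC − 0.2 − V_E)/R_C = (10.8 − 2.35)/8.2 = 1.03 mA.
Check: I_B = (10.3 − 2.35)/220 = 0.0361 mA, and β·I_B = 5.42 mA > I_C, confirming saturation.

saturation; I_C ≈ 1 mA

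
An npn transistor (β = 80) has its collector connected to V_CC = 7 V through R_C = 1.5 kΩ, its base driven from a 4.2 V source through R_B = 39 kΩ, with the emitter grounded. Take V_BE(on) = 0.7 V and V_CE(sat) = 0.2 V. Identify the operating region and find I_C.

saturation; I_C ≈ 4.5 mA

Assume active: I_B = (4.2 − 0.7)/39 = 0.0897 mA, giving I_C = β·I_B = 7.18 mA.
But then V_CE = 7 − 7.18×1.5 = -3.77 V < V_CE(sat) = 0.2 V — impossible in the active region.
So the transistor is saturated. With V_CE = 0.2 V, I_C = (V_CC − 0.2)/R_C = 6.8/1.5 = 4.53 mA.
Check: β·I_B = 7.18 mA > I_C = 4.53 mA, confirming saturation.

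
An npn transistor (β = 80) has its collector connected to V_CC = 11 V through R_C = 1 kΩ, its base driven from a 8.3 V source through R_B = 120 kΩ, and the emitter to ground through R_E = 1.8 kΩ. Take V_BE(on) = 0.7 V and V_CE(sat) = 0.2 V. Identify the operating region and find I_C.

active; I_C ≈ 2.3 mA

Assume active. Base-emitter loop: I_B = (V_BB − V_BE)/(R_B + (β+1)R_E) = (8.3 − 0.7)/(120 + 81×1.8) = 0.0286 mA.
I_C = β·I_B = 80×0.0286 = 2.29 mA.
V_CE = V_CC − I_C·R_C − I_E·R_E = 11 − 2.29×1 − 2.32×1.8 = 4.54 V > V_CE(sat), so the active-region assumption holds.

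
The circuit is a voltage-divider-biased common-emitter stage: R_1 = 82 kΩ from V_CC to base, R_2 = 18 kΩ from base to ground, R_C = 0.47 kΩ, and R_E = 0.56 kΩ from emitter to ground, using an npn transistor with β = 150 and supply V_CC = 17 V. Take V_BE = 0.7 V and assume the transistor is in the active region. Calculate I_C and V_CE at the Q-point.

I_C ≈ 3.6 mA, V_CE ≈ 13 V

Thevenize the base divider: V_Th = V_CC·R_2/(R_1+R_2) = 17×18/100 = 3.06 V, R_Th = R_1‖R_2 = 14.8 kΩ.
Base-emitter loop: V_Th = I_B·R_Th + V_BE + (β+1)I_B·R_E, so I_B = (3.06 − 0.7) / (14.8 + 151×0.56) = 0.0238 mA.
I_C = β·I_B = 150×0.0238 = 3.56 mA, and I_E = (β+1)I_B = 3.59 mA.
V_CE = V_CC − I_C·R_C − I_E·R_E = 17 − 3.56×0.47 − 3.59×0.56 = 13.3 V.
V_CE = 13.3 V > 0.2 V confirms active-region operation.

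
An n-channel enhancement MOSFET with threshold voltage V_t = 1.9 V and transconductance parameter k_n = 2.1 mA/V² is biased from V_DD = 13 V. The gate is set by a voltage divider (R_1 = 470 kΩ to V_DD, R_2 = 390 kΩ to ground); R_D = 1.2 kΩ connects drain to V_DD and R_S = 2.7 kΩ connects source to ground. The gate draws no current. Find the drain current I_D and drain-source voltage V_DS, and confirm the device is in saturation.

V_G = V_DD·R_2/(R_1+R_2) = 13×390/860 = 5.9 V.
Assume saturation: I_D = (k_n/2)(V_GS − V_t)² with V_GS = V_G − I_D·R_S = 5.9 − 2.7·I_D.
Substituting gives 7.65·I_D² − 23.7·I_D + 16.8 = 0, with roots I_D = 1.1 or 1.99 mA.
The root I_D = 1.99 mA gives V_GS = 0.523 V ≤ V_t, so take I_D = 1.1 mA.
Then V_GS = 2.92 V and V_DS = V_DD − I_D(R_D+R_S) = 13 − 1.1×3.9 = 8.71 V.
Saturation requires V_DS ≥ V_GS − V_t = 1.02 V; 8.71 ≥ 1.02 ✓.

I_D ≈ 1.1 mA, V_DS ≈ 8.7 V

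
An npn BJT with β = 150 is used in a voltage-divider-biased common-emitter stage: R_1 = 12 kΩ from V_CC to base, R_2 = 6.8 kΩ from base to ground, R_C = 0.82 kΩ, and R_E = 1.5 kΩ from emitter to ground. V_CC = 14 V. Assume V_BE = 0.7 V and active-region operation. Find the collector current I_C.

I_C ≈ 2.8 mA

Thevenize the base divider: V_Th = V_CC·R_2/(R_1+R_2) = 14×6.8/18.8 = 5.06 V, R_Th = R_1‖R_2 = 4.34 kΩ.
Base-emitter loop: V_Th = I_B·R_Th + V_BE + (β+1)I_B·R_E, so I_B = (5.06 − 0.7) / (4.34 + 151×1.5) = 0.0189 mA.
I_C = β·I_B = 150×0.0189 = 2.84 mA, and I_E = (β+1)I_B = 2.85 mA.
V_CE = V_CC − I_C·R_C − I_E·R_E = 14 − 2.84×0.82 − 2.85×1.5 = 7.39 V.
V_CE = 7.39 V > 0.2 V confirms active-region operation.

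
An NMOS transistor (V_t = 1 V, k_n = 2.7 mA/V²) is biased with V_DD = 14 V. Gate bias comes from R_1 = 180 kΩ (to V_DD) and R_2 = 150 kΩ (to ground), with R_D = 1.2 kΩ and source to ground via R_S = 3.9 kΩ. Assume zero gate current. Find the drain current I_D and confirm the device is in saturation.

V_G = V_DD·R_2/(R_1+R_2) = 14×150/330 = 6.36 V.
Assume saturation: I_D = (k_n/2)(V_GS − V_t)² with V_GS = V_G − I_D·R_S = 6.36 − 3.9·I_D.
Substituting gives 20.5·I_D² − 57.5·I_D + 38.8 = 0, with roots I_D = 1.14 or 1.66 mA.
The root I_D = 1.66 mA gives V_GS = -0.109 V ≤ V_t, so take I_D = 1.14 mA.
Then V_GS = 1.92 V and V_DS = V_DD − I_D(R_D+R_S) = 14 − 1.14×5.1 = 8.19 V.
Saturation requires V_DS ≥ V_GS − V_t = 0.919 V; 8.19 ≥ 0.919 ✓.

I_D ≈ 1.1 mA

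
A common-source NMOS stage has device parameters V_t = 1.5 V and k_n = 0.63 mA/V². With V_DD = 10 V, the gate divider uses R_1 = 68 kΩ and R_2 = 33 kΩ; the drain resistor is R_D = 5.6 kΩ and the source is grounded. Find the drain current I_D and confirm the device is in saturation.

I_D ≈ 0.98 mA

V_G = V_DD·R_2/(R_1+R_2) = 10×33/101 = 3.27 V. With the source grounded, V_GS = V_G = 3.27 V.
Assume saturation: I_D = (k_n/2)(V_GS − V_t)² = (0.63/2)×(3.27 − 1.5)² = 0.315×1.77² = 0.984 mA.
V_DS = V_DD − I_D·R_D = 10 − 0.984×5.6 = 4.49 V.
Saturation requires V_DS ≥ V_GS − V_t = 1.77 V; 4.49 ≥ 1.77 ✓.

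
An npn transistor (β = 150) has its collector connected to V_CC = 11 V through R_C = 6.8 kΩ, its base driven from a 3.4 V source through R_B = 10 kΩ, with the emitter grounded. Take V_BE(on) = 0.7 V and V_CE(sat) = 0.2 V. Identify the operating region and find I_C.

saturation; I_C ≈ 1.6 mA

Assume active: I_B = (3.4 − 0.7)/10 = 0.27 mA, giving I_C = β·I_B = 40.5 mA.
But then V_CE = 11 − 40.5×6.8 = -264 V < V_CE(sat) = 0.2 V — impossible in the active region.
So the transistor is saturated. With V_CE = 0.2 V, I_C = (V_CC − 0.2)/R_C = 10.8/6.8 = 1.59 mA.
Check: β·I_B = 40.5 mA > I_C = 1.59 mA, confirming saturation.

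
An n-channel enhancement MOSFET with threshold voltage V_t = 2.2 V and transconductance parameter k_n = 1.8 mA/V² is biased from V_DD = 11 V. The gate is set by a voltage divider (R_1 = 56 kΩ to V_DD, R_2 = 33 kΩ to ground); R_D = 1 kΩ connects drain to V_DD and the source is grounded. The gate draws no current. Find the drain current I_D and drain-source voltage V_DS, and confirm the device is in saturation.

I_D ≈ 3.2 mA, V_DS ≈ 7.8 V

V_G = V_DD·R_2/(R_1+R_2) = 11×33/89 = 4.08 V. With the source grounded, V_GS = V_G = 4.08 V.
Assume saturation: I_D = (k_n/2)(V_GS − V_t)² = (1.8/2)×(4.08 − 2.2)² = 0.9×1.88² = 3.18 mA.
V_DS = V_DD − I_D·R_D = 11 − 3.18×1 = 7.82 V.
Saturation requires V_DS ≥ V_GS − V_t = 1.88 V; 7.82 ≥ 1.88 ✓.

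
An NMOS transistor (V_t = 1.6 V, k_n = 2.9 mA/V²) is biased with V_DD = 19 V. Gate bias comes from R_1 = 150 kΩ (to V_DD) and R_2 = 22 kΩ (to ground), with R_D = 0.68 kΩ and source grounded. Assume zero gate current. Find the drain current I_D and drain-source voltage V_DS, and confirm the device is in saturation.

I_D ≈ 1 mA, V_DS ≈ 18 V

V_G = V_DD·R_2/(R_1+R_2) = 19×22/172 = 2.43 V. With the source grounded, V_GS = V_G = 2.43 V.
Assume saturation: I_D = (k_n/2)(V_GS − V_t)² = (2.9/2)×(2.43 − 1.6)² = 1.45×0.83² = 0.999 mA.
V_DS = V_DD − I_D·R_D = 19 − 0.999×0.68 = 18.3 V.
Saturation requires V_DS ≥ V_GS − V_t = 0.83 V; 18.3 ≥ 0.83 ✓.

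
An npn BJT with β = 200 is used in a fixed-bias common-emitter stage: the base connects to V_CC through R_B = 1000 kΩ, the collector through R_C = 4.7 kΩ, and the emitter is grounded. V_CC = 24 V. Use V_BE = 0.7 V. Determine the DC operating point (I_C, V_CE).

I_C ≈ 4.7 mA, V_CE ≈ 2.1 V

Base loop: V_CC = I_B·R_B + V_BE, so I_B = (24 − 0.7)/1000 kΩ = 0.0233 mA.
In the active region I_C = β·I_B = 200 × 0.0233 = 4.66 mA.
Collector loop: V_CE = V_CC − I_C·R_C = 24 − 4.66×4.7 = 2.1 V.
Since V_CE = 2.1 V > V_CE(sat) ≈ 0.2 V, the transistor is in the active region as assumed.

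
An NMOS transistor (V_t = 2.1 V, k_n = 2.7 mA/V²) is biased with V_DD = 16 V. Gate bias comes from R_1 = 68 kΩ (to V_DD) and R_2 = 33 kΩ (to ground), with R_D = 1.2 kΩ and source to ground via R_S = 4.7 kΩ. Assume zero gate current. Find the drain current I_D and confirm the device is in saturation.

I_D ≈ 0.53 mA

V_G = V_DD·R_2/(R_1+R_2) = 16×33/101 = 5.23 V.
Assume saturation: I_D = (k_n/2)(V_GS − V_t)² with V_GS = V_G − I_D·R_S = 5.23 − 4.7·I_D.
Substituting gives 29.8·I_D² − 40.7·I_D + 13.2 = 0, with roots I_D = 0.532 or 0.833 mA.
The root I_D = 0.833 mA gives V_GS = 1.31 V ≤ V_t, so take I_D = 0.532 mA.
Then V_GS = 2.73 V and V_DS = V_DD − I_D(R_D+R_S) = 16 − 0.532×5.9 = 12.9 V.
Saturation requires V_DS ≥ V_GS − V_t = 0.628 V; 12.9 ≥ 0.628 ✓.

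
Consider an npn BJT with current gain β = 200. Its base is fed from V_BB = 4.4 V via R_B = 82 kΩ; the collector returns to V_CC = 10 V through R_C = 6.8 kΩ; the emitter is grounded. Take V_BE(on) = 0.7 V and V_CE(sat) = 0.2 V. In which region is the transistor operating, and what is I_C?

saturation; I_C ≈ 1.4 mA

Assume active: I_B = (4.4 − 0.7)/82 = 0.0451 mA, giving I_C = β·I_B = 9.02 mA.
But then V_CE = 10 − 9.02×6.8 = -51.4 V < V_CE(sat) = 0.2 V — impossible in the active region.
So the transistor is saturated. With V_CE = 0.2 V, I_C = (V_CC − 0.2)/R_C = 9.8/6.8 = 1.44 mA.
Check: β·I_B = 9.02 mA > I_C = 1.44 mA, confirming saturation.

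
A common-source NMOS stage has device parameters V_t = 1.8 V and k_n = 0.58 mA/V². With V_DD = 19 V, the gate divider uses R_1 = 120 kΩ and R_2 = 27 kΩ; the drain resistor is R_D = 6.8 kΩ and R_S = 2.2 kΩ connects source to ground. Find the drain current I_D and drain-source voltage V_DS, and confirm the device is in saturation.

V_G = V_DD·R_2/(R_1+R_2) = 19×27/147 = 3.49 V.
Assume saturation: I_D = (k_n/2)(V_GS − V_t)² with V_GS = V_G − I_D·R_S = 3.49 − 2.2·I_D.
Substituting gives 1.4·I_D² − 3.16·I_D + 0.828 = 0, with roots I_D = 0.303 or 1.95 mA.
The root I_D = 1.95 mA gives V_GS = -0.79 V ≤ V_t, so take I_D = 0.303 mA.
Then V_GS = 2.82 V and V_DS = V_DD − I_D(R_D+R_S) = 19 − 0.303×9 = 16.3 V.
Saturation requires V_DS ≥ V_GS − V_t = 1.02 V; 16.3 ≥ 1.02 ✓.

I_D ≈ 0.3 mA, V_DS ≈ 16 V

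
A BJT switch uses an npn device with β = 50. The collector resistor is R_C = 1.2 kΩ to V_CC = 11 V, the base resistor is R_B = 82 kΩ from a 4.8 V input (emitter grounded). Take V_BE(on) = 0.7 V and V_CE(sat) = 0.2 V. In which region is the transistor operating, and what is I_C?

active; I_C ≈ 2.5 mA

Assume active. Base-emitter loop: I_B = (V_BB − V_BE)/R_B = (4.8 − 0.7)/82 = 0.05 mA.
I_C = β·I_B = 50×0.05 = 2.5 mA.
V_CE = V_CC − I_C·R_C = 11 − 2.5×1.2 = 8 V > V_CE(sat), so the active-region assumption holds.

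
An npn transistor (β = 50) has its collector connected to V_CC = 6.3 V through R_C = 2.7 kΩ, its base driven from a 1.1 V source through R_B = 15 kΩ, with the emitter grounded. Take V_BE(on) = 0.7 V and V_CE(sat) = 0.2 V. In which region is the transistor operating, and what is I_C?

active; I_C ≈ 1.3 mA

Assume active. Base-emitter loop: I_B = (V_BB − V_BE)/R_B = (1.1 − 0.7)/15 = 0.0267 mA.
I_C = β·I_B = 50×0.0267 = 1.33 mA.
V_CE = V_CC − I_C·R_C = 6.3 − 1.33×2.7 = 2.7 V > V_CE(sat), so the active-region assumption holds.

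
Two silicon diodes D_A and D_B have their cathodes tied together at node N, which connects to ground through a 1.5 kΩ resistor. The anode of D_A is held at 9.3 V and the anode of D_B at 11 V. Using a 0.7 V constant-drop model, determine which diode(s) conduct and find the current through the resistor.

Assume both conduct. Then node N would need to be at both 9.3−0.7 = 8.6 V and 11−0.7 = 10.3 V, which is impossible.
Assume only D_B conducts: V_N = 11 − 0.7 = 10.3 V, so I_R = 10.3/1.5 = 6.87 mA.
Check D_A: its anode-to-cathode voltage is 9.3 − 10.3 = -1 V < 0.7 V, so it is off. The assumption is consistent.

Only D_B conducts; I_R ≈ 6.9 mA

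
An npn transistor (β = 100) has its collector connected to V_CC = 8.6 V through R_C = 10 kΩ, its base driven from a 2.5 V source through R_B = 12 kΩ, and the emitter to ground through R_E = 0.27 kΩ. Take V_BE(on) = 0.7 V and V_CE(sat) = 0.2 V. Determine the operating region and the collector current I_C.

saturation; I_C ≈ 0.81 mA

Assume active: I_B = (2.5 − 0.7)/(12 + 101×0.27) = 0.0458 mA, I_C = β·I_B = 4.58 mA.
Then V_CE = 8.6 − 4.58×10 − 4.63×0.27 = -38.5 V < 0.2 V — the active assumption fails.
Re-solve with V_CE = 0.2 V. KCL at the emitter: V_E/R_E = (V_BB−0.7−V_E)/R_B + (V_CC−0.2−V_E)/R_C, giving V_E = 0.255 V.
I_C = (V_CC − 0.2 − V_E)/R_C = (8.4 − 0.255)/10 = 0.815 mA.
Check: I_B = (1.8 − 0.255)/12 = 0.129 mA, and β·I_B = 12.9 mA > I_C, confirming saturation.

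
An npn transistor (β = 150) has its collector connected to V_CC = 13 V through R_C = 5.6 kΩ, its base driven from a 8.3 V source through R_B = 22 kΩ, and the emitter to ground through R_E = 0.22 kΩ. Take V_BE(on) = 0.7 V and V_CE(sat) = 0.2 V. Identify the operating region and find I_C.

saturation; I_C ≈ 2.2 mA

Assume active: I_B = (8.3 − 0.7)/(22 + 151×0.22) = 0.138 mA, I_C = β·I_B = 20.6 mA.
Then V_CE = 13 − 20.6×5.6 − 20.8×0.22 = -107 V < 0.2 V — the active assumption fails.
Re-solve with V_CE = 0.2 V. KCL at the emitter: V_E/R_E = (V_BB−0.7−V_E)/R_B + (V_CC−0.2−V_E)/R_C, giving V_E = 0.552 V.
I_C = (V_CC − 0.2 − V_E)/R_C = (12.8 − 0.552)/5.6 = 2.19 mA.
Check: I_B = (7.6 − 0.552)/22 = 0.32 mA, and β·I_B = 48.1 mA > I_C, confirming saturation.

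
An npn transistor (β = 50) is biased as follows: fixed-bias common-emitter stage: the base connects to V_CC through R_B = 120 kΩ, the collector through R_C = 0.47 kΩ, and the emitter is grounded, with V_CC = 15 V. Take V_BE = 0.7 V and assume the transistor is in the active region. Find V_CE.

V_CE ≈ 12 V

Base loop: V_CC = I_B·R_B + V_BE, so I_B = (15 − 0.7)/120 kΩ = 0.119 mA.
In the active region I_C = β·I_B = 50 × 0.119 = 5.96 mA.
Collector loop: V_CE = V_CC − I_C·R_C = 15 − 5.96×0.47 = 12.2 V.
Since V_CE = 12.2 V > V_CE(sat) ≈ 0.2 V, the transistor is in the active region as assumed.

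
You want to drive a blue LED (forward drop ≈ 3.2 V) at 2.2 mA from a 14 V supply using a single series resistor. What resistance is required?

R ≈ 4.9 kΩ

The resistor drops V_S − V_D = 14 − 3.2 = 10.8 V at 2.2 mA.
R = 10.8 V / 2.2 mA = 4.91 kΩ.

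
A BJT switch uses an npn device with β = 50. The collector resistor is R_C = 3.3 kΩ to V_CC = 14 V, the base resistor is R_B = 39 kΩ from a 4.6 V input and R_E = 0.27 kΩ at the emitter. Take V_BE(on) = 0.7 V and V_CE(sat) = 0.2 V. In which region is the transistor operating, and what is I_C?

active; I_C ≈ 3.7 mA

Assume active. Base-emitter loop: I_B = (V_BB − V_BE)/(R_B + (β+1)R_E) = (4.6 − 0.7)/(39 + 51×0.27) = 0.0739 mA.
I_C = β·I_B = 50×0.0739 = 3.7 mA.
V_CE = V_CC − I_C·R_C − I_E·R_E = 14 − 3.7×3.3 − 3.77×0.27 = 0.788 V > V_CE(sat), so the active-region assumption holds.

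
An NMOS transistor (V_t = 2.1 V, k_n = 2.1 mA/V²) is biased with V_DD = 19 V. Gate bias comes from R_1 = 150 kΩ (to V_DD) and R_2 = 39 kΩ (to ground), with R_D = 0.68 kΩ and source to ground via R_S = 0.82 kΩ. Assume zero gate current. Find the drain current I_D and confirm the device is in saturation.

I_D ≈ 1 mA

V_G = V_DD·R_2/(R_1+R_2) = 19×39/189 = 3.92 V.
Assume saturation: I_D = (k_n/2)(V_GS − V_t)² with V_GS = V_G − I_D·R_S = 3.92 − 0.82·I_D.
Substituting gives 0.706·I_D² − 4.14·I_D + 3.48 = 0, with roots I_D = 1.02 or 4.84 mA.
The root I_D = 4.84 mA gives V_GS = -0.0465 V ≤ V_t, so take I_D = 1.02 mA.
Then V_GS = 3.09 V and V_DS = V_DD − I_D(R_D+R_S) = 19 − 1.02×1.5 = 17.5 V.
Saturation requires V_DS ≥ V_GS − V_t = 0.985 V; 17.5 ≥ 0.985 ✓.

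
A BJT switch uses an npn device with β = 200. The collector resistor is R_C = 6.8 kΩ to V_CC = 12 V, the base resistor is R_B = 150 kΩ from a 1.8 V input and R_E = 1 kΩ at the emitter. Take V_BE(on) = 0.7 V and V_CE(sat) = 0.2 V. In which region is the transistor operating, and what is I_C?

active; I_C ≈ 0.63 mA

Assume active. Base-emitter loop: I_B = (V_BB − V_BE)/(R_B + (β+1)R_E) = (1.8 − 0.7)/(150 + 201×1) = 0.00313 mA.
I_C = β·I_B = 200×0.00313 = 0.627 mA.
V_CE = V_CC − I_C·R_C − I_E·R_E = 12 − 0.627×6.8 − 0.63×1 = 7.11 V > V_CE(sat), so the active-region assumption holds.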